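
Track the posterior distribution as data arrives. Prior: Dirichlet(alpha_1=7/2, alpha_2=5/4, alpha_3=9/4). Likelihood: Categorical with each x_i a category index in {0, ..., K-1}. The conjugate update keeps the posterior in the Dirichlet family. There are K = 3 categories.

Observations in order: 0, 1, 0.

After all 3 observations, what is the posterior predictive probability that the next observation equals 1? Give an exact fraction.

obs 1: x=0 → posterior Dirichlet(9/2, 5/4, 9/4)
obs 2: x=1 → posterior Dirichlet(9/2, 9/4, 9/4)
obs 3: x=0 → posterior Dirichlet(11/2, 9/4, 9/4)

9/40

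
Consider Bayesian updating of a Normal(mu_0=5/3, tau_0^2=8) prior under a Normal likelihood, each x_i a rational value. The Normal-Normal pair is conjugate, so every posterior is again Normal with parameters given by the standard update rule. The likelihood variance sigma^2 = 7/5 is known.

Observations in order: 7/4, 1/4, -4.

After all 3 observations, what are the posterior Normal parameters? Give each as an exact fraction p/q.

obs 1: x=7/4 → posterior Normal(245/141, 56/47)
obs 2: x=1/4 → posterior Normal(275/261, 56/87)
obs 3: x=-4 → posterior Normal(-205/381, 56/127)

mu_0=-205/381, tau_0^2=56/127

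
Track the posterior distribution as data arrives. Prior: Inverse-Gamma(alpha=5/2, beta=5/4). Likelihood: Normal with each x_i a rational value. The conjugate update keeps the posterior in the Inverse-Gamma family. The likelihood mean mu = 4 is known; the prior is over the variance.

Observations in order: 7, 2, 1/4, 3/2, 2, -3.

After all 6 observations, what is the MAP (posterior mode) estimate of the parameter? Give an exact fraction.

1421/208

obs 1: x=7 → posterior Inverse-Gamma(3, 23/4)
obs 2: x=2 → posterior Inverse-Gamma(7/2, 31/4)
obs 3: x=1/4 → posterior Inverse-Gamma(4, 473/32)
obs 4: x=3/2 → posterior Inverse-Gamma(9/2, 573/32)
obs 5: x=2 → posterior Inverse-Gamma(5, 637/32)
obs 6: x=-3 → posterior Inverse-Gamma(11/2, 1421/32)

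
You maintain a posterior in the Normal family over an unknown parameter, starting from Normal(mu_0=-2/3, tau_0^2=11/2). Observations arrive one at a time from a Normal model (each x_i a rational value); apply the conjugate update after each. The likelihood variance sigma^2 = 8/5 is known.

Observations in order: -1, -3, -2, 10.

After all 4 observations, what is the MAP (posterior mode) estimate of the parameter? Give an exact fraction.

obs 1: x=-1 → posterior Normal(-197/213, 88/71)
obs 2: x=-3 → posterior Normal(-346/189, 44/63)
obs 3: x=-2 → posterior Normal(-1022/543, 88/181)
obs 4: x=10 → posterior Normal(157/177, 22/59)

157/177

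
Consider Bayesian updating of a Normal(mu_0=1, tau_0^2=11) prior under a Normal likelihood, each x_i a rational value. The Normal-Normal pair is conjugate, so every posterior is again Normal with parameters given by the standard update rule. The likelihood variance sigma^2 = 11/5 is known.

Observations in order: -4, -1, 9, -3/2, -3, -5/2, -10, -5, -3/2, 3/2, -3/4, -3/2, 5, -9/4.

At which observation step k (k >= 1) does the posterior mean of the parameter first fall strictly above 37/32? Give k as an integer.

k = 3

obs 1: x=-4 → posterior Normal(-19/6, 11/6)
obs 2: x=-1 → posterior Normal(-24/11, 1)
obs 3: x=9 → posterior Normal(21/16, 11/16)
obs 4: x=-3/2 → posterior Normal(9/14, 11/21)
obs 5: x=-3 → posterior Normal(-3/52, 11/26)
obs 6: x=-5/2 → posterior Normal(-14/31, 11/31)
obs 7: x=-10 → posterior Normal(-16/9, 11/36)
obs 8: x=-5 → posterior Normal(-89/41, 11/41)
obs 9: x=-3/2 → posterior Normal(-193/92, 11/46)
obs 10: x=3/2 → posterior Normal(-89/51, 11/51)
obs 11: x=-3/4 → posterior Normal(-53/32, 11/56)
obs 12: x=-3/2 → posterior Normal(-401/244, 11/61)
obs 13: x=5 → posterior Normal(-301/264, 1/6)
obs 14: x=-9/4 → posterior Normal(-173/142, 11/71)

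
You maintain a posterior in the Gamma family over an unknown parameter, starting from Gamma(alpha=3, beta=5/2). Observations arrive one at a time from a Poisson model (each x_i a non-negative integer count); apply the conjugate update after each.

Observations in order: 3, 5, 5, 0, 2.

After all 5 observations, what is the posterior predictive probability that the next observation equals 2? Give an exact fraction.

obs 1: x=3 → posterior Gamma(6, 7/2)
obs 2: x=5 → posterior Gamma(11, 9/2)
obs 3: x=5 → posterior Gamma(16, 11/2)
obs 4: x=0 → posterior Gamma(16, 13/2)
obs 5: x=2 → posterior Gamma(18, 15/2)

1010878045944213867187500/4064231406647572522401601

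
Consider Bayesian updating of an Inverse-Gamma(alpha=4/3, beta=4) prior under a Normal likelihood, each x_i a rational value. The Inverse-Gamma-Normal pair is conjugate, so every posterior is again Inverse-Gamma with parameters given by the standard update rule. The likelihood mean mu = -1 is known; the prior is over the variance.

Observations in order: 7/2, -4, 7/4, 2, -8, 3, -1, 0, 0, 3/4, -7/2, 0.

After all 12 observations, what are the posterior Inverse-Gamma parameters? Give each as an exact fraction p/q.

obs 1: x=7/2 → posterior Inverse-Gamma(11/6, 113/8)
obs 2: x=-4 → posterior Inverse-Gamma(7/3, 149/8)
obs 3: x=7/4 → posterior Inverse-Gamma(17/6, 717/32)
obs 4: x=2 → posterior Inverse-Gamma(10/3, 861/32)
obs 5: x=-8 → posterior Inverse-Gamma(23/6, 1645/32)
obs 6: x=3 → posterior Inverse-Gamma(13/3, 1901/32)
obs 7: x=-1 → posterior Inverse-Gamma(29/6, 1901/32)
obs 8: x=0 → posterior Inverse-Gamma(16/3, 1917/32)
obs 9: x=0 → posterior Inverse-Gamma(35/6, 1933/32)
obs 10: x=3/4 → posterior Inverse-Gamma(19/3, 991/16)
obs 11: x=-7/2 → posterior Inverse-Gamma(41/6, 1041/16)
obs 12: x=0 → posterior Inverse-Gamma(22/3, 1049/16)

alpha=22/3, beta=1049/16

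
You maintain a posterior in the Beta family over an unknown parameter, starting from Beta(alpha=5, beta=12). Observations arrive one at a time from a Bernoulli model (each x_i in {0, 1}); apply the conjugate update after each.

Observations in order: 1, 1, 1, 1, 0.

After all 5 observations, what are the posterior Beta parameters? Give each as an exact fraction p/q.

obs 1: x=1 → posterior Beta(6, 12)
obs 2: x=1 → posterior Beta(7, 12)
obs 3: x=1 → posterior Beta(8, 12)
obs 4: x=1 → posterior Beta(9, 12)
obs 5: x=0 → posterior Beta(9, 13)

alpha=9, beta=13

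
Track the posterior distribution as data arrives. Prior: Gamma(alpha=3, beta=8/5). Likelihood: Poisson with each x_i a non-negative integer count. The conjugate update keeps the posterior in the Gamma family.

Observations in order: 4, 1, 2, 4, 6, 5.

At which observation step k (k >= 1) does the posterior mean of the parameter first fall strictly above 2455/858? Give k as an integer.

k = 5

obs 1: x=4 → posterior Gamma(7, 13/5)
obs 2: x=1 → posterior Gamma(8, 18/5)
obs 3: x=2 → posterior Gamma(10, 23/5)
obs 4: x=4 → posterior Gamma(14, 28/5)
obs 5: x=6 → posterior Gamma(20, 33/5)
obs 6: x=5 → posterior Gamma(25, 38/5)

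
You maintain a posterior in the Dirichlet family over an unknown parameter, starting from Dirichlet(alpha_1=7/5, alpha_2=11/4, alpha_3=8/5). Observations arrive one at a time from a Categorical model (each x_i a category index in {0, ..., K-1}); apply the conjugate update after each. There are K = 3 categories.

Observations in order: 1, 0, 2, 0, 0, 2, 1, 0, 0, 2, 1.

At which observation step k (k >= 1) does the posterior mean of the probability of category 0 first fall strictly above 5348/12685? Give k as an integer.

obs 1: x=1 → posterior Dirichlet(7/5, 15/4, 8/5)
obs 2: x=0 → posterior Dirichlet(12/5, 15/4, 8/5)
obs 3: x=2 → posterior Dirichlet(12/5, 15/4, 13/5)
obs 4: x=0 → posterior Dirichlet(17/5, 15/4, 13/5)
obs 5: x=0 → posterior Dirichlet(22/5, 15/4, 13/5)
obs 6: x=2 → posterior Dirichlet(22/5, 15/4, 18/5)
obs 7: x=1 → posterior Dirichlet(22/5, 19/4, 18/5)
obs 8: x=0 → posterior Dirichlet(27/5, 19/4, 18/5)
obs 9: x=0 → posterior Dirichlet(32/5, 19/4, 18/5)
obs 10: x=2 → posterior Dirichlet(32/5, 19/4, 23/5)
obs 11: x=1 → posterior Dirichlet(32/5, 23/4, 23/5)

k = 9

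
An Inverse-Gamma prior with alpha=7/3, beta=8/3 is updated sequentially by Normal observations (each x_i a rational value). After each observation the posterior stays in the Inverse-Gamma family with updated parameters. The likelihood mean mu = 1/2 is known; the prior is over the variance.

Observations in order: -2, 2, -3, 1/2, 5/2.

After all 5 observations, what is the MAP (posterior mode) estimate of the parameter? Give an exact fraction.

361/140

obs 1: x=-2 → posterior Inverse-Gamma(17/6, 139/24)
obs 2: x=2 → posterior Inverse-Gamma(10/3, 83/12)
obs 3: x=-3 → posterior Inverse-Gamma(23/6, 313/24)
obs 4: x=1/2 → posterior Inverse-Gamma(13/3, 313/24)
obs 5: x=5/2 → posterior Inverse-Gamma(29/6, 361/24)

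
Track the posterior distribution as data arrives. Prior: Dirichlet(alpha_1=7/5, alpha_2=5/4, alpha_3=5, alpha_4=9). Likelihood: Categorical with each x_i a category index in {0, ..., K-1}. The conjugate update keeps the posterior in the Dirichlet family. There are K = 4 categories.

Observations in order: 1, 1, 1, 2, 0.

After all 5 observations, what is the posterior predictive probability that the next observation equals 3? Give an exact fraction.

180/433

obs 1: x=1 → posterior Dirichlet(7/5, 9/4, 5, 9)
obs 2: x=1 → posterior Dirichlet(7/5, 13/4, 5, 9)
obs 3: x=1 → posterior Dirichlet(7/5, 17/4, 5, 9)
obs 4: x=2 → posterior Dirichlet(7/5, 17/4, 6, 9)
obs 5: x=0 → posterior Dirichlet(12/5, 17/4, 6, 9)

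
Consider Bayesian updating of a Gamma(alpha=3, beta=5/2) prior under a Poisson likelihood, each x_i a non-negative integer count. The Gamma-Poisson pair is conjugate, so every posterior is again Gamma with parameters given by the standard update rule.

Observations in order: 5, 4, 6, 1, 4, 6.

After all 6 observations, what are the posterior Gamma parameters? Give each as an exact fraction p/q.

alpha=29, beta=17/2

obs 1: x=5 → posterior Gamma(8, 7/2)
obs 2: x=4 → posterior Gamma(12, 9/2)
obs 3: x=6 → posterior Gamma(18, 11/2)
obs 4: x=1 → posterior Gamma(19, 13/2)
obs 5: x=4 → posterior Gamma(23, 15/2)
obs 6: x=6 → posterior Gamma(29, 17/2)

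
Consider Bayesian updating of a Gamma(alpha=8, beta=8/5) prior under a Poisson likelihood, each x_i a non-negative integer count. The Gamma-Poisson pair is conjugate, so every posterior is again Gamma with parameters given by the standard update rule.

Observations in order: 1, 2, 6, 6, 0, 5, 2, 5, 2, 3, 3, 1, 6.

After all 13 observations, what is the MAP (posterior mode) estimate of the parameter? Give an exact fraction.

obs 1: x=1 → posterior Gamma(9, 13/5)
obs 2: x=2 → posterior Gamma(11, 18/5)
obs 3: x=6 → posterior Gamma(17, 23/5)
obs 4: x=6 → posterior Gamma(23, 28/5)
obs 5: x=0 → posterior Gamma(23, 33/5)
obs 6: x=5 → posterior Gamma(28, 38/5)
obs 7: x=2 → posterior Gamma(30, 43/5)
obs 8: x=5 → posterior Gamma(35, 48/5)
obs 9: x=2 → posterior Gamma(37, 53/5)
obs 10: x=3 → posterior Gamma(40, 58/5)
obs 11: x=3 → posterior Gamma(43, 63/5)
obs 12: x=1 → posterior Gamma(44, 68/5)
obs 13: x=6 → posterior Gamma(50, 73/5)

245/73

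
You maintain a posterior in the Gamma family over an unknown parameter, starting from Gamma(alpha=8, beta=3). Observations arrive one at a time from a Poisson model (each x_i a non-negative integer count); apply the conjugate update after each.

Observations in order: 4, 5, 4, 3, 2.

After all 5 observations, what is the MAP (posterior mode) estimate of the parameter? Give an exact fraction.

25/8

obs 1: x=4 → posterior Gamma(12, 4)
obs 2: x=5 → posterior Gamma(17, 5)
obs 3: x=4 → posterior Gamma(21, 6)
obs 4: x=3 → posterior Gamma(24, 7)
obs 5: x=2 → posterior Gamma(26, 8)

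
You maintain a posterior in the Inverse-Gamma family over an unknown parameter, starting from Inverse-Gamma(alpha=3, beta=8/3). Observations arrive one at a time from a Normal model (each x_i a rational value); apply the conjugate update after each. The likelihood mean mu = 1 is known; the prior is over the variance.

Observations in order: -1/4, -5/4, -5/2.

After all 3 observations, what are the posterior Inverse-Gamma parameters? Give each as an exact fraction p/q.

obs 1: x=-1/4 → posterior Inverse-Gamma(7/2, 331/96)
obs 2: x=-5/4 → posterior Inverse-Gamma(4, 287/48)
obs 3: x=-5/2 → posterior Inverse-Gamma(9/2, 581/48)

alpha=9/2, beta=581/48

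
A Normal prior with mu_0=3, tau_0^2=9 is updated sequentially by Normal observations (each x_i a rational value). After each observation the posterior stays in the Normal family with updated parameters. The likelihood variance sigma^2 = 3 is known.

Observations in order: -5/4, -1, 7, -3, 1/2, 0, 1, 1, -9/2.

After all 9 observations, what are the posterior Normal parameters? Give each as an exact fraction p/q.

mu_0=9/112, tau_0^2=9/28

obs 1: x=-5/4 → posterior Normal(-3/16, 9/4)
obs 2: x=-1 → posterior Normal(-15/28, 9/7)
obs 3: x=7 → posterior Normal(69/40, 9/10)
obs 4: x=-3 → posterior Normal(33/52, 9/13)
obs 5: x=1/2 → posterior Normal(39/64, 9/16)
obs 6: x=0 → posterior Normal(39/76, 9/19)
obs 7: x=1 → posterior Normal(51/88, 9/22)
obs 8: x=1 → posterior Normal(63/100, 9/25)
obs 9: x=-9/2 → posterior Normal(9/112, 9/28)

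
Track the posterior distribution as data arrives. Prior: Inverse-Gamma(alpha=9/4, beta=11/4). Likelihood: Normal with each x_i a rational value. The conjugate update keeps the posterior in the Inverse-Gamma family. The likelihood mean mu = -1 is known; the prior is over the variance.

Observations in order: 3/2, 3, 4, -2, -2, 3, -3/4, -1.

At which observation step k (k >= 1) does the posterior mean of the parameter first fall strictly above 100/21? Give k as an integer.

k = 2

obs 1: x=3/2 → posterior Inverse-Gamma(11/4, 47/8)
obs 2: x=3 → posterior Inverse-Gamma(13/4, 111/8)
obs 3: x=4 → posterior Inverse-Gamma(15/4, 211/8)
obs 4: x=-2 → posterior Inverse-Gamma(17/4, 215/8)
obs 5: x=-2 → posterior Inverse-Gamma(19/4, 219/8)
obs 6: x=3 → posterior Inverse-Gamma(21/4, 283/8)
obs 7: x=-3/4 → posterior Inverse-Gamma(23/4, 1133/32)
obs 8: x=-1 → posterior Inverse-Gamma(25/4, 1133/32)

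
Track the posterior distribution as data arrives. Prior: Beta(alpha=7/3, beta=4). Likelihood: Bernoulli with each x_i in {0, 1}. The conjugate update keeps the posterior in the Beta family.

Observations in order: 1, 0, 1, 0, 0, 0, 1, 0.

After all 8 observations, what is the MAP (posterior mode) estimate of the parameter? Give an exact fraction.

obs 1: x=1 → posterior Beta(10/3, 4)
obs 2: x=0 → posterior Beta(10/3, 5)
obs 3: x=1 → posterior Beta(13/3, 5)
obs 4: x=0 → posterior Beta(13/3, 6)
obs 5: x=0 → posterior Beta(13/3, 7)
obs 6: x=0 → posterior Beta(13/3, 8)
obs 7: x=1 → posterior Beta(16/3, 8)
obs 8: x=0 → posterior Beta(16/3, 9)

13/37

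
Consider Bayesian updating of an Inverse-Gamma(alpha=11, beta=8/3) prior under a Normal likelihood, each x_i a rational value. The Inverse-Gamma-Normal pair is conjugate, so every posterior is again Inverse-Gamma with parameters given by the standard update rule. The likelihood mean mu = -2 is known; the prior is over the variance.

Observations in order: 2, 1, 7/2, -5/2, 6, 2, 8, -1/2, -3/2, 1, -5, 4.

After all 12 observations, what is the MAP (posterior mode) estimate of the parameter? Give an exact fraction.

223/27

obs 1: x=2 → posterior Inverse-Gamma(23/2, 32/3)
obs 2: x=1 → posterior Inverse-Gamma(12, 91/6)
obs 3: x=7/2 → posterior Inverse-Gamma(25/2, 727/24)
obs 4: x=-5/2 → posterior Inverse-Gamma(13, 365/12)
obs 5: x=6 → posterior Inverse-Gamma(27/2, 749/12)
obs 6: x=2 → posterior Inverse-Gamma(14, 845/12)
obs 7: x=8 → posterior Inverse-Gamma(29/2, 1445/12)
obs 8: x=-1/2 → posterior Inverse-Gamma(15, 2917/24)
obs 9: x=-3/2 → posterior Inverse-Gamma(31/2, 365/3)
obs 10: x=1 → posterior Inverse-Gamma(16, 757/6)
obs 11: x=-5 → posterior Inverse-Gamma(33/2, 392/3)
obs 12: x=4 → posterior Inverse-Gamma(17, 446/3)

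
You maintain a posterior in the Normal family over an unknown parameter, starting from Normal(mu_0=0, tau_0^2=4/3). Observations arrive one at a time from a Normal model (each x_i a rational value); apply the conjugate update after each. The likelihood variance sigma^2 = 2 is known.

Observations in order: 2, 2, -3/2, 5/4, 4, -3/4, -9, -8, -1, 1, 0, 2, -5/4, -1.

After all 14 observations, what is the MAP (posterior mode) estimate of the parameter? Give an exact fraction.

obs 1: x=2 → posterior Normal(4/5, 4/5)
obs 2: x=2 → posterior Normal(8/7, 4/7)
obs 3: x=-3/2 → posterior Normal(5/9, 4/9)
obs 4: x=5/4 → posterior Normal(15/22, 4/11)
obs 5: x=4 → posterior Normal(31/26, 4/13)
obs 6: x=-3/4 → posterior Normal(14/15, 4/15)
obs 7: x=-9 → posterior Normal(-4/17, 4/17)
obs 8: x=-8 → posterior Normal(-20/19, 4/19)
obs 9: x=-1 → posterior Normal(-22/21, 4/21)
obs 10: x=1 → posterior Normal(-20/23, 4/23)
obs 11: x=0 → posterior Normal(-4/5, 4/25)
obs 12: x=2 → posterior Normal(-16/27, 4/27)
obs 13: x=-5/4 → posterior Normal(-37/58, 4/29)
obs 14: x=-1 → posterior Normal(-41/62, 4/31)

-41/62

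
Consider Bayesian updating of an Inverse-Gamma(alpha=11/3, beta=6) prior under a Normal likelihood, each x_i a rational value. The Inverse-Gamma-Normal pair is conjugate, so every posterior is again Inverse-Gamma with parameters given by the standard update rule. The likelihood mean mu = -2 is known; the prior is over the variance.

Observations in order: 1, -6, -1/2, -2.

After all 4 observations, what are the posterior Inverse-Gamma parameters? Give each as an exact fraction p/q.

alpha=17/3, beta=157/8

obs 1: x=1 → posterior Inverse-Gamma(25/6, 21/2)
obs 2: x=-6 → posterior Inverse-Gamma(14/3, 37/2)
obs 3: x=-1/2 → posterior Inverse-Gamma(31/6, 157/8)
obs 4: x=-2 → posterior Inverse-Gamma(17/3, 157/8)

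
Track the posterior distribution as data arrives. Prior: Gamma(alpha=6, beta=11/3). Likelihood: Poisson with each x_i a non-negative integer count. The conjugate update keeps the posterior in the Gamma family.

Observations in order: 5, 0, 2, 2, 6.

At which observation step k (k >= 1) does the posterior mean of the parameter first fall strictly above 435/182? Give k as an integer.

obs 1: x=5 → posterior Gamma(11, 14/3)
obs 2: x=0 → posterior Gamma(11, 17/3)
obs 3: x=2 → posterior Gamma(13, 20/3)
obs 4: x=2 → posterior Gamma(15, 23/3)
obs 5: x=6 → posterior Gamma(21, 26/3)

k = 5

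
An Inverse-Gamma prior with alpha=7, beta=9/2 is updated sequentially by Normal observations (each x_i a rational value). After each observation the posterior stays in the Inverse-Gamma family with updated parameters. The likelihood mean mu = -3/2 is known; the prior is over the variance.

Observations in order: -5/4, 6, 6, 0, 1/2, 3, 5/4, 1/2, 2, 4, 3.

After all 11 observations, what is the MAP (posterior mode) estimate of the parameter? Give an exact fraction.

obs 1: x=-5/4 → posterior Inverse-Gamma(15/2, 145/32)
obs 2: x=6 → posterior Inverse-Gamma(8, 1045/32)
obs 3: x=6 → posterior Inverse-Gamma(17/2, 1945/32)
obs 4: x=0 → posterior Inverse-Gamma(9, 1981/32)
obs 5: x=1/2 → posterior Inverse-Gamma(19/2, 2045/32)
obs 6: x=3 → posterior Inverse-Gamma(10, 2369/32)
obs 7: x=5/4 → posterior Inverse-Gamma(21/2, 1245/16)
obs 8: x=1/2 → posterior Inverse-Gamma(11, 1277/16)
obs 9: x=2 → posterior Inverse-Gamma(23/2, 1375/16)
obs 10: x=4 → posterior Inverse-Gamma(12, 1617/16)
obs 11: x=3 → posterior Inverse-Gamma(25/2, 1779/16)

593/72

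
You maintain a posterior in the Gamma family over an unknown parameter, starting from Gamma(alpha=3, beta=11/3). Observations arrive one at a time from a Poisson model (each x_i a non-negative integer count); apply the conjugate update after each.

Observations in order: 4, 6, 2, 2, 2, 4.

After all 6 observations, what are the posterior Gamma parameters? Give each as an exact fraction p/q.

obs 1: x=4 → posterior Gamma(7, 14/3)
obs 2: x=6 → posterior Gamma(13, 17/3)
obs 3: x=2 → posterior Gamma(15, 20/3)
obs 4: x=2 → posterior Gamma(17, 23/3)
obs 5: x=2 → posterior Gamma(19, 26/3)
obs 6: x=4 → posterior Gamma(23, 29/3)

alpha=23, beta=29/3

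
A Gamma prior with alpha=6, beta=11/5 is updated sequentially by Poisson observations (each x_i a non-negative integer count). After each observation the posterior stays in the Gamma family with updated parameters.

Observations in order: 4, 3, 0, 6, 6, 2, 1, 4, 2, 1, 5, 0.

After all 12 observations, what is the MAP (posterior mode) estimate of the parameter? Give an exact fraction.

195/71

obs 1: x=4 → posterior Gamma(10, 16/5)
obs 2: x=3 → posterior Gamma(13, 21/5)
obs 3: x=0 → posterior Gamma(13, 26/5)
obs 4: x=6 → posterior Gamma(19, 31/5)
obs 5: x=6 → posterior Gamma(25, 36/5)
obs 6: x=2 → posterior Gamma(27, 41/5)
obs 7: x=1 → posterior Gamma(28, 46/5)
obs 8: x=4 → posterior Gamma(32, 51/5)
obs 9: x=2 → posterior Gamma(34, 56/5)
obs 10: x=1 → posterior Gamma(35, 61/5)
obs 11: x=5 → posterior Gamma(40, 66/5)
obs 12: x=0 → posterior Gamma(40, 71/5)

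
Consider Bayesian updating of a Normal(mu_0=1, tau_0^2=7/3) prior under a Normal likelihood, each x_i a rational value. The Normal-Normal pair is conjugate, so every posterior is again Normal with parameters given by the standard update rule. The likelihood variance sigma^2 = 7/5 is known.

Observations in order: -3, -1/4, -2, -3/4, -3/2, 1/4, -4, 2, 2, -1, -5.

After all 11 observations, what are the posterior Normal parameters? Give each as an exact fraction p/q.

mu_0=-253/232, tau_0^2=7/58

obs 1: x=-3 → posterior Normal(-3/2, 7/8)
obs 2: x=-1/4 → posterior Normal(-53/52, 7/13)
obs 3: x=-2 → posterior Normal(-31/24, 7/18)
obs 4: x=-3/4 → posterior Normal(-27/23, 7/23)
obs 5: x=-3/2 → posterior Normal(-69/56, 1/4)
obs 6: x=1/4 → posterior Normal(-133/132, 7/33)
obs 7: x=-4 → posterior Normal(-213/152, 7/38)
obs 8: x=2 → posterior Normal(-173/172, 7/43)
obs 9: x=2 → posterior Normal(-133/192, 7/48)
obs 10: x=-1 → posterior Normal(-153/212, 7/53)
obs 11: x=-5 → posterior Normal(-253/232, 7/58)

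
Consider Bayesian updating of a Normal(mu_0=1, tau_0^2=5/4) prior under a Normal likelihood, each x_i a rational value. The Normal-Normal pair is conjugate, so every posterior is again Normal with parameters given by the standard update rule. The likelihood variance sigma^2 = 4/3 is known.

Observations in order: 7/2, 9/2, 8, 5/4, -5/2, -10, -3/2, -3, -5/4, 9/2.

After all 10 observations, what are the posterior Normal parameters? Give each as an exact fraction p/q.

mu_0=137/332, tau_0^2=10/83

obs 1: x=7/2 → posterior Normal(137/62, 20/31)
obs 2: x=9/2 → posterior Normal(68/23, 10/23)
obs 3: x=8 → posterior Normal(256/61, 20/61)
obs 4: x=5/4 → posterior Normal(1099/304, 5/19)
obs 5: x=-5/2 → posterior Normal(73/28, 20/91)
obs 6: x=-10 → posterior Normal(349/424, 10/53)
obs 7: x=-3/2 → posterior Normal(259/484, 20/121)
obs 8: x=-3 → posterior Normal(79/544, 5/34)
obs 9: x=-5/4 → posterior Normal(1/151, 20/151)
obs 10: x=9/2 → posterior Normal(137/332, 10/83)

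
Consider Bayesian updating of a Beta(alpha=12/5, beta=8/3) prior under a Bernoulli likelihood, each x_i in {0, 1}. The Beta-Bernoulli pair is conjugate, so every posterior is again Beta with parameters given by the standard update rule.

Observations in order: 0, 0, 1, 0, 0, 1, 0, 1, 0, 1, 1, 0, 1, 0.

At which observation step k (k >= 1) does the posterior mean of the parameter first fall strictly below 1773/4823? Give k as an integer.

obs 1: x=0 → posterior Beta(12/5, 11/3)
obs 2: x=0 → posterior Beta(12/5, 14/3)
obs 3: x=1 → posterior Beta(17/5, 14/3)
obs 4: x=0 → posterior Beta(17/5, 17/3)
obs 5: x=0 → posterior Beta(17/5, 20/3)
obs 6: x=1 → posterior Beta(22/5, 20/3)
obs 7: x=0 → posterior Beta(22/5, 23/3)
obs 8: x=1 → posterior Beta(27/5, 23/3)
obs 9: x=0 → posterior Beta(27/5, 26/3)
obs 10: x=1 → posterior Beta(32/5, 26/3)
obs 11: x=1 → posterior Beta(37/5, 26/3)
obs 12: x=0 → posterior Beta(37/5, 29/3)
obs 13: x=1 → posterior Beta(42/5, 29/3)
obs 14: x=0 → posterior Beta(42/5, 32/3)

k = 2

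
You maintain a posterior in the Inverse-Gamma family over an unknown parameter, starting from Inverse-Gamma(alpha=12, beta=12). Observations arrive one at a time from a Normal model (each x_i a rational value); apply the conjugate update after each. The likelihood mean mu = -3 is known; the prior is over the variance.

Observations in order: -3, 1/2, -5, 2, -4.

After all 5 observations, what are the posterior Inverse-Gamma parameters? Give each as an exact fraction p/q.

alpha=29/2, beta=265/8

obs 1: x=-3 → posterior Inverse-Gamma(25/2, 12)
obs 2: x=1/2 → posterior Inverse-Gamma(13, 145/8)
obs 3: x=-5 → posterior Inverse-Gamma(27/2, 161/8)
obs 4: x=2 → posterior Inverse-Gamma(14, 261/8)
obs 5: x=-4 → posterior Inverse-Gamma(29/2, 265/8)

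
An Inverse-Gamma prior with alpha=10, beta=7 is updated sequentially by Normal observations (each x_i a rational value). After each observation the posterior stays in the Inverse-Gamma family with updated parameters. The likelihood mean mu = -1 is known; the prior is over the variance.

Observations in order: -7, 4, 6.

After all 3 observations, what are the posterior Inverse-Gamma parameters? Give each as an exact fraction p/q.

obs 1: x=-7 → posterior Inverse-Gamma(21/2, 25)
obs 2: x=4 → posterior Inverse-Gamma(11, 75/2)
obs 3: x=6 → posterior Inverse-Gamma(23/2, 62)

alpha=23/2, beta=62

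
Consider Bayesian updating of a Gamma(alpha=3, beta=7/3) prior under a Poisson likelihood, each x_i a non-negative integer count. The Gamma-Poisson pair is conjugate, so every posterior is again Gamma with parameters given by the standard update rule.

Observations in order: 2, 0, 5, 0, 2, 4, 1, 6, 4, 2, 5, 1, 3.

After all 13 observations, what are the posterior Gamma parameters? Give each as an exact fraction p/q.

alpha=38, beta=46/3

obs 1: x=2 → posterior Gamma(5, 10/3)
obs 2: x=0 → posterior Gamma(5, 13/3)
obs 3: x=5 → posterior Gamma(10, 16/3)
obs 4: x=0 → posterior Gamma(10, 19/3)
obs 5: x=2 → posterior Gamma(12, 22/3)
obs 6: x=4 → posterior Gamma(16, 25/3)
obs 7: x=1 → posterior Gamma(17, 28/3)
obs 8: x=6 → posterior Gamma(23, 31/3)
obs 9: x=4 → posterior Gamma(27, 34/3)
obs 10: x=2 → posterior Gamma(29, 37/3)
obs 11: x=5 → posterior Gamma(34, 40/3)
obs 12: x=1 → posterior Gamma(35, 43/3)
obs 13: x=3 → posterior Gamma(38, 46/3)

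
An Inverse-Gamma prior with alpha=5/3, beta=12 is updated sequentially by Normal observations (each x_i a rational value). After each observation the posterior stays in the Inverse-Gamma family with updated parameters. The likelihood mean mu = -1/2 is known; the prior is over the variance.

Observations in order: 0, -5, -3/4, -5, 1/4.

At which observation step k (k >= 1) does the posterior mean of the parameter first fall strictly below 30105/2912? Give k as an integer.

k = 3

obs 1: x=0 → posterior Inverse-Gamma(13/6, 97/8)
obs 2: x=-5 → posterior Inverse-Gamma(8/3, 89/4)
obs 3: x=-3/4 → posterior Inverse-Gamma(19/6, 713/32)
obs 4: x=-5 → posterior Inverse-Gamma(11/3, 1037/32)
obs 5: x=1/4 → posterior Inverse-Gamma(25/6, 523/16)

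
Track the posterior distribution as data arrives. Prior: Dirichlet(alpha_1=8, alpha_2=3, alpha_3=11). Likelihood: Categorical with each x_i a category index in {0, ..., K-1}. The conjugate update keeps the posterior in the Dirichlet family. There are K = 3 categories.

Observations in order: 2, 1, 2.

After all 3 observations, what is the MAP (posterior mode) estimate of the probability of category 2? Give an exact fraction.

6/11

obs 1: x=2 → posterior Dirichlet(8, 3, 12)
obs 2: x=1 → posterior Dirichlet(8, 4, 12)
obs 3: x=2 → posterior Dirichlet(8, 4, 13)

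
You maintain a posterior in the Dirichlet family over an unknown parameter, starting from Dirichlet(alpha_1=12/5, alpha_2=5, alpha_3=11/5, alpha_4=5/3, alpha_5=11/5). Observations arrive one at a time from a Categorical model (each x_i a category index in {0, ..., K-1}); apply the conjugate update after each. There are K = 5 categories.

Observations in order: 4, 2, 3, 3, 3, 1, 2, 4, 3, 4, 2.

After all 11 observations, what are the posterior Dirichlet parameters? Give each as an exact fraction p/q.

obs 1: x=4 → posterior Dirichlet(12/5, 5, 11/5, 5/3, 16/5)
obs 2: x=2 → posterior Dirichlet(12/5, 5, 16/5, 5/3, 16/5)
obs 3: x=3 → posterior Dirichlet(12/5, 5, 16/5, 8/3, 16/5)
obs 4: x=3 → posterior Dirichlet(12/5, 5, 16/5, 11/3, 16/5)
obs 5: x=3 → posterior Dirichlet(12/5, 5, 16/5, 14/3, 16/5)
obs 6: x=1 → posterior Dirichlet(12/5, 6, 16/5, 14/3, 16/5)
obs 7: x=2 → posterior Dirichlet(12/5, 6, 21/5, 14/3, 16/5)
obs 8: x=4 → posterior Dirichlet(12/5, 6, 21/5, 14/3, 21/5)
obs 9: x=3 → posterior Dirichlet(12/5, 6, 21/5, 17/3, 21/5)
obs 10: x=4 → posterior Dirichlet(12/5, 6, 21/5, 17/3, 26/5)
obs 11: x=2 → posterior Dirichlet(12/5, 6, 26/5, 17/3, 26/5)

alpha_1=12/5, alpha_2=6, alpha_3=26/5, alpha_4=17/3, alpha_5=26/5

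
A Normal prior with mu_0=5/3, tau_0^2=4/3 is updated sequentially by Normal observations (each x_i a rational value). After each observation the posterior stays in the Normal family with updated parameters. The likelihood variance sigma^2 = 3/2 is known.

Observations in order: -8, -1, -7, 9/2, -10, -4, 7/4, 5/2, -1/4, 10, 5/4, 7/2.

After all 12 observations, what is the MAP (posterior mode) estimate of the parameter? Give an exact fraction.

obs 1: x=-8 → posterior Normal(-49/17, 12/17)
obs 2: x=-1 → posterior Normal(-57/25, 12/25)
obs 3: x=-7 → posterior Normal(-113/33, 4/11)
obs 4: x=9/2 → posterior Normal(-77/41, 12/41)
obs 5: x=-10 → posterior Normal(-157/49, 12/49)
obs 6: x=-4 → posterior Normal(-63/19, 4/19)
obs 7: x=7/4 → posterior Normal(-35/13, 12/65)
obs 8: x=5/2 → posterior Normal(-155/73, 12/73)
obs 9: x=-1/4 → posterior Normal(-157/81, 4/27)
obs 10: x=10 → posterior Normal(-77/89, 12/89)
obs 11: x=5/4 → posterior Normal(-67/97, 12/97)
obs 12: x=7/2 → posterior Normal(-13/35, 4/35)

-13/35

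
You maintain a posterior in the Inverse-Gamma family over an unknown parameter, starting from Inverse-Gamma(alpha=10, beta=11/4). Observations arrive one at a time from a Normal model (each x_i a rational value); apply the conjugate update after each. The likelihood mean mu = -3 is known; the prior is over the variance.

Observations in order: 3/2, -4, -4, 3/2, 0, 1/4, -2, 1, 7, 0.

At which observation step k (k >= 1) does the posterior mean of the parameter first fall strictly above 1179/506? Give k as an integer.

k = 5

obs 1: x=3/2 → posterior Inverse-Gamma(21/2, 103/8)
obs 2: x=-4 → posterior Inverse-Gamma(11, 107/8)
obs 3: x=-4 → posterior Inverse-Gamma(23/2, 111/8)
obs 4: x=3/2 → posterior Inverse-Gamma(12, 24)
obs 5: x=0 → posterior Inverse-Gamma(25/2, 57/2)
obs 6: x=1/4 → posterior Inverse-Gamma(13, 1081/32)
obs 7: x=-2 → posterior Inverse-Gamma(27/2, 1097/32)
obs 8: x=1 → posterior Inverse-Gamma(14, 1353/32)
obs 9: x=7 → posterior Inverse-Gamma(29/2, 2953/32)
obs 10: x=0 → posterior Inverse-Gamma(15, 3097/32)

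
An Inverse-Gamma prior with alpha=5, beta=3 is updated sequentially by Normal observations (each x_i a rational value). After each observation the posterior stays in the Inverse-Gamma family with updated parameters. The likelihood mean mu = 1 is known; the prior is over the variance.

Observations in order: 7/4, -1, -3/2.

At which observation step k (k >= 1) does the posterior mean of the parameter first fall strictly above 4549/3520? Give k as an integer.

obs 1: x=7/4 → posterior Inverse-Gamma(11/2, 105/32)
obs 2: x=-1 → posterior Inverse-Gamma(6, 169/32)
obs 3: x=-3/2 → posterior Inverse-Gamma(13/2, 269/32)

k = 3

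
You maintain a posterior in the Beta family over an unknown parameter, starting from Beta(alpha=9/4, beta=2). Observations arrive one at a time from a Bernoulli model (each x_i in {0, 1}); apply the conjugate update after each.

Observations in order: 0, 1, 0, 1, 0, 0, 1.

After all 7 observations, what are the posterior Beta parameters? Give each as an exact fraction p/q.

obs 1: x=0 → posterior Beta(9/4, 3)
obs 2: x=1 → posterior Beta(13/4, 3)
obs 3: x=0 → posterior Beta(13/4, 4)
obs 4: x=1 → posterior Beta(17/4, 4)
obs 5: x=0 → posterior Beta(17/4, 5)
obs 6: x=0 → posterior Beta(17/4, 6)
obs 7: x=1 → posterior Beta(21/4, 6)

alpha=21/4, beta=6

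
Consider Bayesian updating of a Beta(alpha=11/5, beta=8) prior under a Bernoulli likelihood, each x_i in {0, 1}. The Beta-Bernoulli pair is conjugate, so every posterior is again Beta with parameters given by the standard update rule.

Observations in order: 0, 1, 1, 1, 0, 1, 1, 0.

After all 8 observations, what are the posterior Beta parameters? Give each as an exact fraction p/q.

obs 1: x=0 → posterior Beta(11/5, 9)
obs 2: x=1 → posterior Beta(16/5, 9)
obs 3: x=1 → posterior Beta(21/5, 9)
obs 4: x=1 → posterior Beta(26/5, 9)
obs 5: x=0 → posterior Beta(26/5, 10)
obs 6: x=1 → posterior Beta(31/5, 10)
obs 7: x=1 → posterior Beta(36/5, 10)
obs 8: x=0 → posterior Beta(36/5, 11)

alpha=36/5, beta=11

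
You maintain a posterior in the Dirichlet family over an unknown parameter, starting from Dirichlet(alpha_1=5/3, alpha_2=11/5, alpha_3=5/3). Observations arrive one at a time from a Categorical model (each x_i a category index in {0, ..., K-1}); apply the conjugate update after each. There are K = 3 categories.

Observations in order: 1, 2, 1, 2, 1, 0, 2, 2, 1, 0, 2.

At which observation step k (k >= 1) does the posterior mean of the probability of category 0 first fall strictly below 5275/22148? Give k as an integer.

obs 1: x=1 → posterior Dirichlet(5/3, 16/5, 5/3)
obs 2: x=2 → posterior Dirichlet(5/3, 16/5, 8/3)
obs 3: x=1 → posterior Dirichlet(5/3, 21/5, 8/3)
obs 4: x=2 → posterior Dirichlet(5/3, 21/5, 11/3)
obs 5: x=1 → posterior Dirichlet(5/3, 26/5, 11/3)
obs 6: x=0 → posterior Dirichlet(8/3, 26/5, 11/3)
obs 7: x=2 → posterior Dirichlet(8/3, 26/5, 14/3)
obs 8: x=2 → posterior Dirichlet(8/3, 26/5, 17/3)
obs 9: x=1 → posterior Dirichlet(8/3, 31/5, 17/3)
obs 10: x=0 → posterior Dirichlet(11/3, 31/5, 17/3)
obs 11: x=2 → posterior Dirichlet(11/3, 31/5, 20/3)

k = 2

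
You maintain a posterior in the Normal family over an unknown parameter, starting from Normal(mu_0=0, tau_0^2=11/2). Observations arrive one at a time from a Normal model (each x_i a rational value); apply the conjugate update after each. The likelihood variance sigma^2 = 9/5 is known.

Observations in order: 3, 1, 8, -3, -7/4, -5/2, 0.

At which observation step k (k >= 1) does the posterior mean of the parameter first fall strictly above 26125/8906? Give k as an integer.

obs 1: x=3 → posterior Normal(165/73, 99/73)
obs 2: x=1 → posterior Normal(55/32, 99/128)
obs 3: x=8 → posterior Normal(220/61, 33/61)
obs 4: x=-3 → posterior Normal(495/238, 99/238)
obs 5: x=-7/4 → posterior Normal(1595/1172, 99/293)
obs 6: x=-5/2 → posterior Normal(1045/1392, 33/116)
obs 7: x=0 → posterior Normal(1045/1612, 99/403)

k = 3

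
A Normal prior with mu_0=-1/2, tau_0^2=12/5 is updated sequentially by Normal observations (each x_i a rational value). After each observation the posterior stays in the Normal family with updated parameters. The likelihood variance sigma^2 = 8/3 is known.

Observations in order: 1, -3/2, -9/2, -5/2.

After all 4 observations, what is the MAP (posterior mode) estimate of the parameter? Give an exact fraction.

-145/92

obs 1: x=1 → posterior Normal(4/19, 24/19)
obs 2: x=-3/2 → posterior Normal(-19/56, 6/7)
obs 3: x=-9/2 → posterior Normal(-50/37, 24/37)
obs 4: x=-5/2 → posterior Normal(-145/92, 12/23)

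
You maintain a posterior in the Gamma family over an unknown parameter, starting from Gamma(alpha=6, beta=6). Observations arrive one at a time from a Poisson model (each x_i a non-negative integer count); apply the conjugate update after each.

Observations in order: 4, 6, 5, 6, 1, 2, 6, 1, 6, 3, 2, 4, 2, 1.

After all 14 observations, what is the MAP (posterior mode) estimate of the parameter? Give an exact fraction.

obs 1: x=4 → posterior Gamma(10, 7)
obs 2: x=6 → posterior Gamma(16, 8)
obs 3: x=5 → posterior Gamma(21, 9)
obs 4: x=6 → posterior Gamma(27, 10)
obs 5: x=1 → posterior Gamma(28, 11)
obs 6: x=2 → posterior Gamma(30, 12)
obs 7: x=6 → posterior Gamma(36, 13)
obs 8: x=1 → posterior Gamma(37, 14)
obs 9: x=6 → posterior Gamma(43, 15)
obs 10: x=3 → posterior Gamma(46, 16)
obs 11: x=2 → posterior Gamma(48, 17)
obs 12: x=4 → posterior Gamma(52, 18)
obs 13: x=2 → posterior Gamma(54, 19)
obs 14: x=1 → posterior Gamma(55, 20)

27/10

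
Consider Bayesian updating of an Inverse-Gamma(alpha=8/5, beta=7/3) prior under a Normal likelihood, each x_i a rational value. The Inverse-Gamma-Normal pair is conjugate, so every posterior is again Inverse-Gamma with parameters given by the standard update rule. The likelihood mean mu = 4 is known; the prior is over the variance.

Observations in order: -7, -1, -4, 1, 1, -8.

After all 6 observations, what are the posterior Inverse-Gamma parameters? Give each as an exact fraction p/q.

alpha=23/5, beta=565/3

obs 1: x=-7 → posterior Inverse-Gamma(21/10, 377/6)
obs 2: x=-1 → posterior Inverse-Gamma(13/5, 226/3)
obs 3: x=-4 → posterior Inverse-Gamma(31/10, 322/3)
obs 4: x=1 → posterior Inverse-Gamma(18/5, 671/6)
obs 5: x=1 → posterior Inverse-Gamma(41/10, 349/3)
obs 6: x=-8 → posterior Inverse-Gamma(23/5, 565/3)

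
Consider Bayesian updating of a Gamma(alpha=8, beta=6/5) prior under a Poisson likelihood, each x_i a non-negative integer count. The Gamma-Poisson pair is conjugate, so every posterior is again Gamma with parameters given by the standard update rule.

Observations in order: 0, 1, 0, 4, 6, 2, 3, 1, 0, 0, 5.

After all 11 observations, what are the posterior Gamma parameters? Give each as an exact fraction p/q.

alpha=30, beta=61/5

obs 1: x=0 → posterior Gamma(8, 11/5)
obs 2: x=1 → posterior Gamma(9, 16/5)
obs 3: x=0 → posterior Gamma(9, 21/5)
obs 4: x=4 → posterior Gamma(13, 26/5)
obs 5: x=6 → posterior Gamma(19, 31/5)
obs 6: x=2 → posterior Gamma(21, 36/5)
obs 7: x=3 → posterior Gamma(24, 41/5)
obs 8: x=1 → posterior Gamma(25, 46/5)
obs 9: x=0 → posterior Gamma(25, 51/5)
obs 10: x=0 → posterior Gamma(25, 56/5)
obs 11: x=5 → posterior Gamma(30, 61/5)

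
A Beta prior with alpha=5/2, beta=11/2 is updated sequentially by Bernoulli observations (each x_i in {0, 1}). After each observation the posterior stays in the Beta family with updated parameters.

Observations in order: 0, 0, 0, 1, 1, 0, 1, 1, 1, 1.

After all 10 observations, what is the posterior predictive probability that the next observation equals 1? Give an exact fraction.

obs 1: x=0 → posterior Beta(5/2, 13/2)
obs 2: x=0 → posterior Beta(5/2, 15/2)
obs 3: x=0 → posterior Beta(5/2, 17/2)
obs 4: x=1 → posterior Beta(7/2, 17/2)
obs 5: x=1 → posterior Beta(9/2, 17/2)
obs 6: x=0 → posterior Beta(9/2, 19/2)
obs 7: x=1 → posterior Beta(11/2, 19/2)
obs 8: x=1 → posterior Beta(13/2, 19/2)
obs 9: x=1 → posterior Beta(15/2, 19/2)
obs 10: x=1 → posterior Beta(17/2, 19/2)

17/36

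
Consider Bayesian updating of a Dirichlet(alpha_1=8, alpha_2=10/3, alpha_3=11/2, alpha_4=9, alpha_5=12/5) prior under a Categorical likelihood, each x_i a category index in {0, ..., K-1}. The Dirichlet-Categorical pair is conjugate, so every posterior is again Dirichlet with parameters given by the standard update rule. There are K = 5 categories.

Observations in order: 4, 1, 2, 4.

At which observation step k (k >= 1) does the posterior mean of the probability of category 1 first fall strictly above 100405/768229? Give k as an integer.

obs 1: x=4 → posterior Dirichlet(8, 10/3, 11/2, 9, 17/5)
obs 2: x=1 → posterior Dirichlet(8, 13/3, 11/2, 9, 17/5)
obs 3: x=2 → posterior Dirichlet(8, 13/3, 13/2, 9, 17/5)
obs 4: x=4 → posterior Dirichlet(8, 13/3, 13/2, 9, 22/5)

k = 2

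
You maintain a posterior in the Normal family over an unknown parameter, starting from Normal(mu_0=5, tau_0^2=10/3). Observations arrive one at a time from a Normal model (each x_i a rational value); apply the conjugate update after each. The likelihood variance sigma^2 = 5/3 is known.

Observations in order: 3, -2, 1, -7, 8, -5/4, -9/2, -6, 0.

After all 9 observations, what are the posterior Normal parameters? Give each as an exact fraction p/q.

obs 1: x=3 → posterior Normal(11/3, 10/9)
obs 2: x=-2 → posterior Normal(7/5, 2/3)
obs 3: x=1 → posterior Normal(9/7, 10/21)
obs 4: x=-7 → posterior Normal(-5/9, 10/27)
obs 5: x=8 → posterior Normal(1, 10/33)
obs 6: x=-5/4 → posterior Normal(17/26, 10/39)
obs 7: x=-9/2 → posterior Normal(-1/30, 2/9)
obs 8: x=-6 → posterior Normal(-25/34, 10/51)
obs 9: x=0 → posterior Normal(-25/38, 10/57)

mu_0=-25/38, tau_0^2=10/57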